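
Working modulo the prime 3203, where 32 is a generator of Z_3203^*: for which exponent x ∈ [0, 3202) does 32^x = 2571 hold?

2322

Baby-step giant-step with m = ceil(sqrt(3202)) = 57.
Baby table (32^j mod 3203 for j=0..56):
  0:1  1:32  2:1024  3:738  4:1195  5:3007  6:134  7:1085
  8:2690  9:2802  10:3183  11:2563  12:1941  13:1255  14:1724  15:717
  16:523  17:721  18:651  19:1614  20:400  21:3191  22:2819  23:524
  24:753  25:1675  26:2352  27:1595  28:2995  29:2953  30:1609  31:240
  32:1274  33:2332  34:955  35:1733  36:1005  37:130  38:957  39:1797
  40:3053  41:1606  42:144  43:1405  44:118  45:573  46:2321  47:603
  48:78  49:2496  50:3000  51:3113  52:323  53:727  54:843  55:1352
  56:1625
Giant step factor: 32^(-57) ≡ 3088 (mod 3203).
Scan 2571·3088^i mod 3203 for i = 0, 1, …:
  i=0: 2571   i=1: 2214   i=2: 1630   i=3: 1527
  i=4: 560   i=5: 2863   i=6: 664   i=7: 512
  i=8: 1977   i=9: 58     …   i=39: 2589
  i=40: 144
Match at i=40, j=42: x = 40·57 + 42 = 2322.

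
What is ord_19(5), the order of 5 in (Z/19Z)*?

The order of 5 must divide p − 1 = 18 = 2 · 3^2.
Divisors: 1, 2, 3, 6, 9, 18.
Check each in increasing order: 5^1 ≡ 5;  5^2 ≡ 6;  5^3 ≡ 11;  5^6 ≡ 7;  5^9 ≡ 1.
Smallest exponent giving 1 is 9.

9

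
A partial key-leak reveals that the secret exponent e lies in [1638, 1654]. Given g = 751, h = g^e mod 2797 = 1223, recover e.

Compute 751^1638 mod 2797 = 2279, then multiply by 751 repeatedly:
  751^1638=2279  751^1639=2562  751^1640=2523  751^1641=1204  751^1642=773
  751^1643=1544  751^1644=1586  751^1645=2361  751^1646=2610  751^1647=2210
  751^1648=1089  751^1649=1115  751^1650=1062  751^1651=417  751^1652=2700
  751^1653=2672  751^1654=1223
Found 1223 at exponent 1654.

1654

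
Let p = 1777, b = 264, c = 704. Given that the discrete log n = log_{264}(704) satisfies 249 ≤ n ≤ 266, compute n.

251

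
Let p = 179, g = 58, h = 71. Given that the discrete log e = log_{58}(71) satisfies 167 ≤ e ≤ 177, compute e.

177

Compute 58^167 mod 179 = 26, then multiply by 58 repeatedly:
  58^167=26  58^168=76  58^169=112  58^170=52  58^171=152
  58^172=45  58^173=104  58^174=125  58^175=90  58^176=29
  58^177=71
Found 71 at exponent 177.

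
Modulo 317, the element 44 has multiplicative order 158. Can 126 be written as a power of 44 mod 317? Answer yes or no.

no

126 ∈ ⟨44⟩ iff 126^158 ≡ 1 (mod 317), since |⟨44⟩| = 158.
126^158 mod 317 = 316.
Since 316 ≠ 1, 126 does not lie in the subgroup.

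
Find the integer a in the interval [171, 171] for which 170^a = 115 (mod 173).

171

Compute 170^171 mod 173 = 115, then multiply by 170 repeatedly:
  170^171=115
Found 115 at exponent 171.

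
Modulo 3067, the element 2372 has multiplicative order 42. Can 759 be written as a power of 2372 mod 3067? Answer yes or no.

759 ∈ ⟨2372⟩ iff 759^42 ≡ 1 (mod 3067), since |⟨2372⟩| = 42.
759^42 mod 3067 = 2433.
Since 2433 ≠ 1, 759 does not lie in the subgroup.

no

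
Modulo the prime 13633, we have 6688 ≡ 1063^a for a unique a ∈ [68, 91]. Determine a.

91

Compute 1063^68 mod 13633 = 2114, then multiply by 1063 repeatedly:
  1063^68=2114  1063^69=11370  1063^70=7472  1063^71=8330  1063^72=6973
  1063^73=9580  1063^74=13322  1063^75=10232  1063^76=11115  1063^77=9067
  1063^78=13323  1063^79=11295  1063^80=9545  1063^81=3383  1063^82=10650
  1063^83=5560  1063^84=7191  1063^85=9553  1063^86=11887  1063^87=11723
  1063^88=987  1063^89=13073  1063^90=4572  1063^91=6688
Found 6688 at exponent 91.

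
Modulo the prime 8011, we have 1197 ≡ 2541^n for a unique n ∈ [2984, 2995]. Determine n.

2988

Compute 2541^2984 mod 8011 = 3692, then multiply by 2541 repeatedly:
  2541^2984=3692  2541^2985=491  2541^2986=5926  2541^2987=5297  2541^2988=1197
Found 1197 at exponent 2988.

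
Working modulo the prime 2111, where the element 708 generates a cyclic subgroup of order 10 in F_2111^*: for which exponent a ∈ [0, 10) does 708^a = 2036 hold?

3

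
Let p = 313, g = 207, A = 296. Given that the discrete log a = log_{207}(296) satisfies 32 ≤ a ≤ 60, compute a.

43

Compute 207^32 mod 313 = 309, then multiply by 207 repeatedly:
  207^32=309  207^33=111  207^34=128  207^35=204  207^36=286
  207^37=45  207^38=238  207^39=125  207^40=209  207^41=69
  207^42=198  207^43=296
Found 296 at exponent 43.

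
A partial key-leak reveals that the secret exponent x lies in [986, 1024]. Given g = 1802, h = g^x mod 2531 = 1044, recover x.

1017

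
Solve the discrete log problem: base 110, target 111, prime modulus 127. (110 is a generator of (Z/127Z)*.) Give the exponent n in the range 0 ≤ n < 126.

117

Baby-step giant-step with m = ceil(sqrt(126)) = 12.
Baby table (110^j mod 127 for j=0..11):
  0:1  1:110  2:35  3:40  4:82  5:3  6:76  7:105
  8:120  9:119  10:9  11:101
Giant step factor: 110^(-12) ≡ 25 (mod 127).
Scan 111·25^i mod 127 for i = 0, 1, …:
  i=0: 111   i=1: 108   i=2: 33   i=3: 63
  i=4: 51   i=5: 5   i=6: 125   i=7: 77
  i=8: 20   i=9: 119
Match at i=9, j=9: n = 9·12 + 9 = 117.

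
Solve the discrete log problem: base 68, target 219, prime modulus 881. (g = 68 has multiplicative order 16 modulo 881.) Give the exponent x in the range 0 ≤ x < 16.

Successive powers of 68 modulo 881:
  68^0=1  68^1=68  68^2=219
So 68^2 ≡ 219 (mod 881), giving x = 2.

2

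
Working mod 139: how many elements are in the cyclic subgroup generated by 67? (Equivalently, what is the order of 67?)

69

The order of 67 must divide p − 1 = 138 = 2 · 3 · 23.
Divisors: 1, 2, 3, 6, 23, 46, 69, 138.
Check each in increasing order: 67^1 ≡ 67;  67^2 ≡ 41;  67^3 ≡ 106;  67^6 ≡ 116;  67^23 ≡ 42;  67^46 ≡ 96;  67^69 ≡ 1.
Smallest exponent giving 1 is 69.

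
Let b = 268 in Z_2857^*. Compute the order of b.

408

The order of 268 must divide p − 1 = 2856 = 2^3 · 3 · 7 · 17.
Divisors: 1, 2, 3, 4, 6, 7, 8, 12, 14, 17, 21, 24, 28, 34, 42, 51, 56, 68, 84, 102, 119, 136, 168, 204, 238, 357, 408, 476, 714, 952, 1428, 2856.
Check each in increasing order: 268^1 ≡ 268;  268^2 ≡ 399;  268^3 ≡ 1223;  268^4 ≡ 2066;  268^6 ≡ 1518;  268^7 ≡ 1130;  268^8 ≡ 2855;  268^12 ≡ 1582;  268^14 ≡ 2678;  268^17 ≡ 1072;  268^21 ≡ 577;  268^24 ≡ 2849;  268^28 ≡ 614;  268^34 ≡ 670;  268^42 ≡ 1517;  268^51 ≡ 1133;  268^56 ≡ 2729;  268^68 ≡ 351;  268^84 ≡ 1404;  268^102 ≡ 896;  268^119 ≡ 560;  268^136 ≡ 350;  268^168 ≡ 2743;  268^204 ≡ 2856;  268^238 ≡ 2187;  268^357 ≡ 1924;  268^408 ≡ 1.
Smallest exponent giving 1 is 408.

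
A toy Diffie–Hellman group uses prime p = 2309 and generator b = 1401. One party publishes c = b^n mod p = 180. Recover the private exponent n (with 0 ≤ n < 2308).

920

Baby-step giant-step with m = ceil(sqrt(2308)) = 49.
Baby table (1401^j mod 2309 for j=0..48):
  0:1  1:1401  2:151  3:1432  4:2020  5:1495  6:232  7:1772
  8:397  9:2037  10:2222  11:490  12:717  13:102  14:2053  15:1548
  16:597  17:539  18:96  19:574  20:642  21:1241  22:2273  23:362
  24:1491  25:1555  26:1168  27:1596  28:884  29:860  30:1871  31:556
  32:823  33:832  34:1896  35:946  36:2289  37:1997  38:1598  39:1377
  40:1162  41:117  42:2287  43:1504  44:1296  45:822  46:1740  47:1745
  48:1823
Giant step factor: 1401^(-49) ≡ 2206 (mod 2309).
Scan 180·2206^i mod 2309 for i = 0, 1, …:
  i=0: 180   i=1: 2241   i=2: 77   i=3: 1305
  i=4: 1816   i=5: 2290   i=6: 1957   i=7: 1621
  i=8: 1594   i=9: 2066     …   i=17: 388
  i=18: 1598
Match at i=18, j=38: n = 18·49 + 38 = 920.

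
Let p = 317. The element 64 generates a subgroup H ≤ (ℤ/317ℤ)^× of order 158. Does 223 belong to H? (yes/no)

223 ∈ ⟨64⟩ iff 223^158 ≡ 1 (mod 317), since |⟨64⟩| = 158.
223^158 mod 317 = 1.
Since 1 = 1, 223 lies in the subgroup.

yes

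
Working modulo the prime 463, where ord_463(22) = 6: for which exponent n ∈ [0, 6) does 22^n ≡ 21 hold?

2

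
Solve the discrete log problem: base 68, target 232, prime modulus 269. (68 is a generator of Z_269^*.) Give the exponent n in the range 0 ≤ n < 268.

122

Baby-step giant-step with m = ceil(sqrt(268)) = 17.
Baby table (68^j mod 269 for j=0..16):
  0:1  1:68  2:51  3:240  4:180  5:135  6:34  7:160
  8:120  9:90  10:202  11:17  12:80  13:60  14:45  15:101
  16:143
Giant step factor: 68^(-17) ≡ 74 (mod 269).
Scan 232·74^i mod 269 for i = 0, 1, …:
  i=0: 232   i=1: 221   i=2: 214   i=3: 234
  i=4: 100   i=5: 137   i=6: 185   i=7: 240
Match at i=7, j=3: n = 7·17 + 3 = 122.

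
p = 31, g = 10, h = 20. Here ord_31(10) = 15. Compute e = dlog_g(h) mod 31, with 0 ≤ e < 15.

7

Successive powers of 10 modulo 31:
  10^0=1  10^1=10  10^2=7  10^3=8  10^4=18  10^5=25
  10^6=2  10^7=20
So 10^7 ≡ 20 (mod 31), giving e = 7.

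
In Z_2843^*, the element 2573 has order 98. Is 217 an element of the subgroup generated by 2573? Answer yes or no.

217 ∈ ⟨2573⟩ iff 217^98 ≡ 1 (mod 2843), since |⟨2573⟩| = 98.
217^98 mod 2843 = 1.
Since 1 = 1, 217 lies in the subgroup.

yes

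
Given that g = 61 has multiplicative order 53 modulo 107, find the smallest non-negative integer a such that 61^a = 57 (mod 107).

36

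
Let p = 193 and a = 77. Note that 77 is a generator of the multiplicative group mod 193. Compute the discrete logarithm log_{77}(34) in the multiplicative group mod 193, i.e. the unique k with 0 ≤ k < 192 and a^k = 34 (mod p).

31

Baby-step giant-step with m = ceil(sqrt(192)) = 14.
Baby table (77^j mod 193 for j=0..13):
  0:1  1:77  2:139  3:88  4:21  5:73  6:24  7:111
  8:55  9:182  10:118  11:15  12:190  13:155
Giant step factor: 77^(-14) ≡ 56 (mod 193).
Scan 34·56^i mod 193 for i = 0, 1, …:
  i=0: 34   i=1: 167   i=2: 88
Match at i=2, j=3: k = 2·14 + 3 = 31.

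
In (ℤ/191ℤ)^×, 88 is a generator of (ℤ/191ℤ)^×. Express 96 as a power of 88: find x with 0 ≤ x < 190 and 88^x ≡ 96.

Baby-step giant-step with m = ceil(sqrt(190)) = 14.
Baby table (88^j mod 191 for j=0..13):
  0:1  1:88  2:104  3:175  4:120  5:55  6:65  7:181
  8:75  9:106  10:160  11:137  12:23  13:114
Giant step factor: 88^(-14) ≡ 170 (mod 191).
Scan 96·170^i mod 191 for i = 0, 1, …:
  i=0: 96   i=1: 85   i=2: 125   i=3: 49
  i=4: 117   i=5: 26   i=6: 27   i=7: 6
  i=8: 65
Match at i=8, j=6: x = 8·14 + 6 = 118.

118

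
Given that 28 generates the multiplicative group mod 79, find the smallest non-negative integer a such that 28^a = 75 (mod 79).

Successive powers of 28 modulo 79:
  28^0=1  28^1=28  28^2=73  28^3=69  28^4=36  28^5=60
  28^6=21  28^7=35  28^8=32  28^9=27  28^10=45  28^11=75
So 28^11 ≡ 75 (mod 79), giving a = 11.

11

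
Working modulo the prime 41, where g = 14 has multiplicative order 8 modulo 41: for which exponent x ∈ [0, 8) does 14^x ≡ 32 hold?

Successive powers of 14 modulo 41:
  14^0=1  14^1=14  14^2=32
So 14^2 ≡ 32 (mod 41), giving x = 2.

2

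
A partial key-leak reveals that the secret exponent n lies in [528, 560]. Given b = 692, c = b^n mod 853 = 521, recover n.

Compute 692^528 mod 853 = 658, then multiply by 692 repeatedly:
  692^528=658  692^529=687  692^530=283  692^531=499  692^532=696
  692^533=540  692^534=66  692^535=463  692^536=521
Found 521 at exponent 536.

536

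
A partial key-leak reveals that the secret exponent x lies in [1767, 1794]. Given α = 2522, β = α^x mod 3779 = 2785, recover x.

1779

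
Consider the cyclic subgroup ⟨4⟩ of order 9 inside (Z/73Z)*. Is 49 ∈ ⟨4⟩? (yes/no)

no

⟨4⟩ has order 9; its elements mod 73 are {1, 2, 4, 8, 16, 32, 37, 55, 64}.
49 is not in this set.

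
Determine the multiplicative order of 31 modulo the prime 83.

The order of 31 must divide p − 1 = 82 = 2 · 41.
Divisors: 1, 2, 41, 82.
Check each in increasing order: 31^1 ≡ 31;  31^2 ≡ 48;  31^41 ≡ 1.
Smallest exponent giving 1 is 41.

41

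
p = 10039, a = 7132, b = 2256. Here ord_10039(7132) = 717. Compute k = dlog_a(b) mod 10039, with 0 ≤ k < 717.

597

Baby-step giant-step with m = ceil(sqrt(717)) = 27.
Baby table (7132^j mod 10039 for j=0..26):
  0:1  1:7132  2:7850  3:8736  4:3118  5:1191  6:1218  7:3041
  8:4172  9:9147  10:2982  11:5022  12:7791  13:9586  14:1762  15:7795
  16:7997  17:3045  18:2583  19:391  20:7809  21:7455  22:2516  23:4419
  24:3887  25:4405  26:4429
Giant step factor: 7132^(-27) ≡ 2407 (mod 10039).
Scan 2256·2407^i mod 10039 for i = 0, 1, …:
  i=0: 2256   i=1: 9132   i=2: 5353   i=3: 4634
  i=4: 709   i=5: 9972   i=6: 9394   i=7: 3530
  i=8: 3716   i=9: 9702     …   i=21: 5997
  i=22: 8736
Match at i=22, j=3: k = 22·27 + 3 = 597.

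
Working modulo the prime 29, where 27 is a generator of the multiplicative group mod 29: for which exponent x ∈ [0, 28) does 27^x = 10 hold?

9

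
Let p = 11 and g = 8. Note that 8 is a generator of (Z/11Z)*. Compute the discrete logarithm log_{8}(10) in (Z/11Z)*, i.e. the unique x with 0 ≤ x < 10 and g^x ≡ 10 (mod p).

5

Successive powers of 8 modulo 11:
  8^0=1  8^1=8  8^2=9  8^3=6  8^4=4  8^5=10
So 8^5 ≡ 10 (mod 11), giving x = 5.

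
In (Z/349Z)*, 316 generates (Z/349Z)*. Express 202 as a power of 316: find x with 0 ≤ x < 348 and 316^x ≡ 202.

Baby-step giant-step with m = ceil(sqrt(348)) = 19.
Baby table (316^j mod 349 for j=0..18):
  0:1  1:316  2:42  3:10  4:19  5:71  6:100  7:190
  8:12  9:302  10:155  11:120  12:228  13:154  14:153  15:186
  16:144  17:134  18:115
Giant step factor: 316^(-19) ≡ 119 (mod 349).
Scan 202·119^i mod 349 for i = 0, 1, …:
  i=0: 202   i=1: 306   i=2: 118   i=3: 82
  i=4: 335   i=5: 79   i=6: 327   i=7: 174
  i=8: 115
Match at i=8, j=18: x = 8·19 + 18 = 170.

170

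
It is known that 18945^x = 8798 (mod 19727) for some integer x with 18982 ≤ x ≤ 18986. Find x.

18984

Compute 18945^18982 mod 19727 = 8428, then multiply by 18945 repeatedly:
  18945^18982=8428  18945^18983=17849  18945^18984=8798
Found 8798 at exponent 18984.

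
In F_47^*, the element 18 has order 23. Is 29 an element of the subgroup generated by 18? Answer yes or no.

29 ∈ ⟨18⟩ iff 29^23 ≡ 1 (mod 47), since |⟨18⟩| = 23.
29^23 mod 47 = 46.
Since 46 ≠ 1, 29 does not lie in the subgroup.

no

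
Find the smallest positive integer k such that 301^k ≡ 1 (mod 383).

191

The order of 301 must divide p − 1 = 382 = 2 · 191.
Divisors: 1, 2, 191, 382.
Check each in increasing order: 301^1 ≡ 301;  301^2 ≡ 213;  301^191 ≡ 1.
Smallest exponent giving 1 is 191.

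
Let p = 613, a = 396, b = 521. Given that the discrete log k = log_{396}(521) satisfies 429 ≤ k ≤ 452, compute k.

437

Compute 396^429 mod 613 = 321, then multiply by 396 repeatedly:
  396^429=321  396^430=225  396^431=215  396^432=546  396^433=440
  396^434=148  396^435=373  396^436=588  396^437=521
Found 521 at exponent 437.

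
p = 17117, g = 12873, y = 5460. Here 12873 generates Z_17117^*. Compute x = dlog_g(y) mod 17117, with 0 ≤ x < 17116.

5514

Baby-step giant-step with m = ceil(sqrt(17116)) = 131.
Baby table (12873^j mod 17117 for j=0..130):
  0:1  1:12873  2:4452  3:2880  4:15935  5:1127  6:9772  7:2123
  8:10647  9:3012  10:3471  11:6813  12:13358  13:152  14:5358  15:9141
  16:9835  17:8623  18:134  19:13282  20:14590  21:9346  22:12782  23:14082
  24:8556  25:10610  26:5987  27:9917  28:2955  29:5741  30:9804  31:3251
  32:16175  33:9587  34:16998  35:8643  36:839  37:16737  38:3722  39:2823
  40:1088  41:4118  42:16782  43:1029  44:14876  45:10869  46:2279  47:16146
  48:12844  49:7709  50:10708  51:883  52:1171  53:11323  54:9724  55:431
  56:2355  57:1708  58:8856  59:4068  60:6461  61:950  62:7812  63:1501
  64:14397  65:6822  66:9396  67:5986  68:14161  69:15620  70:2861  71:10986
  72:2124  73:6403  74:7464  75:6351  76:5631  77:14485  78:9924  79:7481
  80:2671  81:12847  82:12094  83:6947  84:9523  85:14742  86:14704  87:4806
  88:6800  89:62  90:10744  91:2152  92:7390  93:12301  94:1406  95:6769
  96:11807  97:9668  98:15574  99:9798  100:11598  101:6580  102:9424  103:6973
  104:1881  105:10675  106:3999  107:8308  108:1868  109:14496  110:14591  111:5102
  112:117  113:16962  114:7374  115:11737  116:15759  117:12040  118:13602  119:8753
  120:13275  121:10064  122:12416  123:9739  124:5239  125:667  126:10674  127:8243
  128:3856  129:16105  130:15678
Giant step factor: 12873^(-131) ≡ 11466 (mod 17117).
Scan 5460·11466^i mod 17117 for i = 0, 1, …:
  i=0: 5460   i=1: 7491   i=2: 15817   i=3: 3107
  i=4: 4385   i=5: 5781   i=6: 7922   i=7: 10850
  i=8: 16861   i=9: 8828     …   i=41: 3793
  i=42: 13358
Match at i=42, j=12: x = 42·131 + 12 = 5514.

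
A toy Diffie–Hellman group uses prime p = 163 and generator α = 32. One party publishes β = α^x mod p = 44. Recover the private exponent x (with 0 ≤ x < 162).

Baby-step giant-step with m = ceil(sqrt(162)) = 13.
Baby table (32^j mod 163 for j=0..12):
  0:1  1:32  2:46  3:5  4:160  5:67  6:25  7:148
  8:9  9:125  10:88  11:45  12:136
Giant step factor: 32^(-13) ≡ 153 (mod 163).
Scan 44·153^i mod 163 for i = 0, 1, …:
  i=0: 44   i=1: 49   i=2: 162   i=3: 10
  i=4: 63   i=5: 22   i=6: 106   i=7: 81
  i=8: 5
Match at i=8, j=3: x = 8·13 + 3 = 107.

107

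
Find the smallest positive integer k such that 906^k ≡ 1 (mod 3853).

3852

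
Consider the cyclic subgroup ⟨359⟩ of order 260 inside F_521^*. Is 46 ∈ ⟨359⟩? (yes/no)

no

46 ∈ ⟨359⟩ iff 46^260 ≡ 1 (mod 521), since |⟨359⟩| = 260.
46^260 mod 521 = 520.
Since 520 ≠ 1, 46 does not lie in the subgroup.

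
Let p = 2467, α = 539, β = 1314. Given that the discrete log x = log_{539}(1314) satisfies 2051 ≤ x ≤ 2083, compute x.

2054

Compute 539^2051 mod 2467 = 1330, then multiply by 539 repeatedly:
  539^2051=1330  539^2052=1440  539^2053=1522  539^2054=1314
Found 1314 at exponent 2054.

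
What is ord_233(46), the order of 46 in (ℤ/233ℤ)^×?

The order of 46 must divide p − 1 = 232 = 2^3 · 29.
Divisors: 1, 2, 4, 8, 29, 58, 116, 232.
Check each in increasing order: 46^1 ≡ 46;  46^2 ≡ 19;  46^4 ≡ 128;  46^8 ≡ 74;  46^29 ≡ 1.
Smallest exponent giving 1 is 29.

29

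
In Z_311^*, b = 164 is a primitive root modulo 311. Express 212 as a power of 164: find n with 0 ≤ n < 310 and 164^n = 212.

Baby-step giant-step with m = ceil(sqrt(310)) = 18.
Baby table (164^j mod 311 for j=0..17):
  0:1  1:164  2:150  3:31  4:108  5:296  6:28  7:238
  8:157  9:246  10:225  11:202  12:162  13:133  14:42  15:46
  16:80  17:58
Giant step factor: 164^(-18) ≡ 135 (mod 311).
Scan 212·135^i mod 311 for i = 0, 1, …:
  i=0: 212   i=1: 8   i=2: 147   i=3: 252
  i=4: 121   i=5: 163   i=6: 235   i=7: 3
  i=8: 94   i=9: 250   i=10: 162
Match at i=10, j=12: n = 10·18 + 12 = 192.

192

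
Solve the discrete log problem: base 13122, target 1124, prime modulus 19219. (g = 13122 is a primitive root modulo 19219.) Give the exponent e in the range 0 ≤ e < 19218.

946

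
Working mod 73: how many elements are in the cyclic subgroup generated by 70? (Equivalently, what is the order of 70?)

The order of 70 must divide p − 1 = 72 = 2^3 · 3^2.
Divisors: 1, 2, 3, 4, 6, 8, 9, 12, 18, 24, 36, 72.
Check each in increasing order: 70^1 ≡ 70;  70^2 ≡ 9;  70^3 ≡ 46;  70^4 ≡ 8;  70^6 ≡ 72;  70^8 ≡ 64;  70^9 ≡ 27;  70^12 ≡ 1.
Smallest exponent giving 1 is 12.

12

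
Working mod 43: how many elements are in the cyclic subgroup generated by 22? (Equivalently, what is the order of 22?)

14

The order of 22 must divide p − 1 = 42 = 2 · 3 · 7.
Divisors: 1, 2, 3, 6, 7, 14, 21, 42.
Check each in increasing order: 22^1 ≡ 22;  22^2 ≡ 11;  22^3 ≡ 27;  22^6 ≡ 41;  22^7 ≡ 42;  22^14 ≡ 1.
Smallest exponent giving 1 is 14.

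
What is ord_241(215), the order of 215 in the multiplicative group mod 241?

The order of 215 must divide p − 1 = 240 = 2^4 · 3 · 5.
Divisors: 1, 2, 3, 4, 5, 6, 8, 10, 12, 15, 16, 20, 24, 30, 40, 48, 60, 80, 120, 240.
Check each in increasing order: 215^1 ≡ 215;  215^2 ≡ 194;  215^3 ≡ 17;  215^4 ≡ 40;  215^5 ≡ 165;  215^6 ≡ 48;  215^8 ≡ 154;  215^10 ≡ 233;  215^12 ≡ 135;  215^15 ≡ 126;  215^16 ≡ 98;  215^20 ≡ 64;  215^24 ≡ 150;  215^30 ≡ 211;  215^40 ≡ 240;  215^48 ≡ 87;  215^60 ≡ 177;  215^80 ≡ 1.
Smallest exponent giving 1 is 80.

80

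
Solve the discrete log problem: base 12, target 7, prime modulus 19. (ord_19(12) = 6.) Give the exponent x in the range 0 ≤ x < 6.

Successive powers of 12 modulo 19:
  12^0=1  12^1=12  12^2=11  12^3=18  12^4=7
So 12^4 ≡ 7 (mod 19), giving x = 4.

4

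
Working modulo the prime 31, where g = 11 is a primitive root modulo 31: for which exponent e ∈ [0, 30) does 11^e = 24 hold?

11

Successive powers of 11 modulo 31:
  11^0=1  11^1=11  11^2=28  11^3=29  11^4=9  11^5=6
  11^6=4  11^7=13  11^8=19  11^9=23  11^10=5  11^11=24
So 11^11 ≡ 24 (mod 31), giving e = 11.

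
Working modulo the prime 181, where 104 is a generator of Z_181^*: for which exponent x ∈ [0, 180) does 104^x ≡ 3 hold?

148

Baby-step giant-step with m = ceil(sqrt(180)) = 14.
Baby table (104^j mod 181 for j=0..13):
  0:1  1:104  2:137  3:130  4:126  5:72  6:67  7:90
  8:129  9:22  10:116  11:118  12:145  13:57
Giant step factor: 104^(-14) ≡ 4 (mod 181).
Scan 3·4^i mod 181 for i = 0, 1, …:
  i=0: 3   i=1: 12   i=2: 48   i=3: 11
  i=4: 44   i=5: 176   i=6: 161   i=7: 101
  i=8: 42   i=9: 168   i=10: 129
Match at i=10, j=8: x = 10·14 + 8 = 148.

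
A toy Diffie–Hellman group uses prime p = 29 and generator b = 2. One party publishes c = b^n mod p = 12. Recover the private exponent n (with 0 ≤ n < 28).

7

Successive powers of 2 modulo 29:
  2^0=1  2^1=2  2^2=4  2^3=8  2^4=16  2^5=3
  2^6=6  2^7=12
So 2^7 ≡ 12 (mod 29), giving n = 7.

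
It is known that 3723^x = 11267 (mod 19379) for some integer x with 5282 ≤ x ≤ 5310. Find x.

Compute 3723^5282 mod 19379 = 8534, then multiply by 3723 repeatedly:
  3723^5282=8534  3723^5283=9901  3723^5284=2565  3723^5285=15027  3723^5286=17727
  3723^5287=12126  3723^5288=11407  3723^5289=8872  3723^5290=8640  3723^5291=16959
  3723^5292=1575  3723^5293=11267
Found 11267 at exponent 5293.

5293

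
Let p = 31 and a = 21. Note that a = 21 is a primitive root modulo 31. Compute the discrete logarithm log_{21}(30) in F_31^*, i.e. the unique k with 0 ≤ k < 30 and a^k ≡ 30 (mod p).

15

Successive powers of 21 modulo 31:
  21^0=1  21^1=21  21^2=7  21^3=23  21^4=18  21^5=6
  21^6=2  21^7=11  21^8=14  21^9=15  21^10=5  21^11=12
  21^12=4  21^13=22  21^14=28  21^15=30
So 21^15 ≡ 30 (mod 31), giving k = 15.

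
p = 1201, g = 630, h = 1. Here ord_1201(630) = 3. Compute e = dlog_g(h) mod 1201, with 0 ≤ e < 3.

0

Successive powers of 630 modulo 1201:
  630^0=1
So 630^0 ≡ 1 (mod 1201), giving e = 0.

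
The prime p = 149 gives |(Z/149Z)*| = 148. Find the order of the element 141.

The order of 141 must divide p − 1 = 148 = 2^2 · 37.
Divisors: 1, 2, 4, 37, 74, 148.
Check each in increasing order: 141^1 ≡ 141;  141^2 ≡ 64;  141^4 ≡ 73;  141^37 ≡ 105;  141^74 ≡ 148;  141^148 ≡ 1.
Smallest exponent giving 1 is 148.

148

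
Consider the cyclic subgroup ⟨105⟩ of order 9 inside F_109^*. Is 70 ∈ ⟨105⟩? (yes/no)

⟨105⟩ has order 9; its elements mod 109 are {1, 16, 27, 38, 45, 63, 66, 75, 105}.
70 is not in this set.

no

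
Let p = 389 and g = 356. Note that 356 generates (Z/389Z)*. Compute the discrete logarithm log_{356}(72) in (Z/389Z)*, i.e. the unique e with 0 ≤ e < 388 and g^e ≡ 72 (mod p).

345

Baby-step giant-step with m = ceil(sqrt(388)) = 20.
Baby table (356^j mod 389 for j=0..19):
  0:1  1:356  2:311  3:240  4:249  5:341  6:28  7:243
  8:150  9:107  10:359  11:212  12:6  13:191  14:310  15:273
  16:327  17:101  18:168  19:291
Giant step factor: 356^(-20) ≡ 169 (mod 389).
Scan 72·169^i mod 389 for i = 0, 1, …:
  i=0: 72   i=1: 109   i=2: 138   i=3: 371
  i=4: 70   i=5: 160   i=6: 199   i=7: 177
  i=8: 349   i=9: 242     …   i=16: 368
  i=17: 341
Match at i=17, j=5: e = 17·20 + 5 = 345.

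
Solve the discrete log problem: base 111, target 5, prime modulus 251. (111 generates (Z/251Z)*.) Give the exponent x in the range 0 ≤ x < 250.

60

Baby-step giant-step with m = ceil(sqrt(250)) = 16.
Baby table (111^j mod 251 for j=0..15):
  0:1  1:111  2:22  3:183  4:233  5:10  6:106  7:220
  8:73  9:71  10:100  11:56  12:192  13:228  14:208  15:247
Giant step factor: 111^(-16) ≡ 13 (mod 251).
Scan 5·13^i mod 251 for i = 0, 1, …:
  i=0: 5   i=1: 65   i=2: 92   i=3: 192
Match at i=3, j=12: x = 3·16 + 12 = 60.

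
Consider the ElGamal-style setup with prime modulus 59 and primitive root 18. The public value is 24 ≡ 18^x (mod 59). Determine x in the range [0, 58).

39

Baby-step giant-step with m = ceil(sqrt(58)) = 8.
Baby table (18^j mod 59 for j=0..7):
  0:1  1:18  2:29  3:50  4:15  5:34  6:22  7:42
Giant step factor: 18^(-8) ≡ 16 (mod 59).
Scan 24·16^i mod 59 for i = 0, 1, …:
  i=0: 24   i=1: 30   i=2: 8   i=3: 10
  i=4: 42
Match at i=4, j=7: x = 4·8 + 7 = 39.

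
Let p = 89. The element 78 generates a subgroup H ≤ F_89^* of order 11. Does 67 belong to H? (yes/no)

67 ∈ ⟨78⟩ iff 67^11 ≡ 1 (mod 89), since |⟨78⟩| = 11.
67^11 mod 89 = 1.
Since 1 = 1, 67 lies in the subgroup.

yes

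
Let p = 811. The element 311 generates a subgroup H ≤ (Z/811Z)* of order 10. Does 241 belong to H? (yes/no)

⟨311⟩ has order 10; its elements mod 811 are {1, 212, 241, 311, 339, 472, 500, 570, 599, 810}.
241 is in this set.

yes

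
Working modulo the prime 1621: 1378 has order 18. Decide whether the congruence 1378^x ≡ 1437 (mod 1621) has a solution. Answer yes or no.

yes

⟨1378⟩ has order 18; its elements mod 1621 are {1, 146, 184, 185, 243, 433, 547, 676, 693, 928, 945, 1074, 1188, 1378, 1436, 1437, 1475, 1620}.
1437 is in this set.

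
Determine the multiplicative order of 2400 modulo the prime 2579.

2578

The order of 2400 must divide p − 1 = 2578 = 2 · 1289.
Divisors: 1, 2, 1289, 2578.
Check each in increasing order: 2400^1 ≡ 2400;  2400^2 ≡ 1093;  2400^1289 ≡ 2578;  2400^2578 ≡ 1.
Smallest exponent giving 1 is 2578.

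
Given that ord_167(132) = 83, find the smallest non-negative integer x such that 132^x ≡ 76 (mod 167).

73

Baby-step giant-step with m = ceil(sqrt(83)) = 10.
Baby table (132^j mod 167 for j=0..9):
  0:1  1:132  2:56  3:44  4:130  5:126  6:99  7:42
  8:33  9:14
Giant step factor: 132^(-10) ≡ 76 (mod 167).
Scan 76·76^i mod 167 for i = 0, 1, …:
  i=0: 76   i=1: 98   i=2: 100   i=3: 85
  i=4: 114   i=5: 147   i=6: 150   i=7: 44
Match at i=7, j=3: x = 7·10 + 3 = 73.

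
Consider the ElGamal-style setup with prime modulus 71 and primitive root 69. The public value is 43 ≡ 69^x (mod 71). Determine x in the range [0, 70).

8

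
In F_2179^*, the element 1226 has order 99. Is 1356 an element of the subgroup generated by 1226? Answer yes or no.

1356 ∈ ⟨1226⟩ iff 1356^99 ≡ 1 (mod 2179), since |⟨1226⟩| = 99.
1356^99 mod 2179 = 365.
Since 365 ≠ 1, 1356 does not lie in the subgroup.

no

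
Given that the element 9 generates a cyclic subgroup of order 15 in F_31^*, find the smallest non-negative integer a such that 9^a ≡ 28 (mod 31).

8

Successive powers of 9 modulo 31:
  9^0=1  9^1=9  9^2=19  9^3=16  9^4=20  9^5=25
  9^6=8  9^7=10  9^8=28
So 9^8 ≡ 28 (mod 31), giving a = 8.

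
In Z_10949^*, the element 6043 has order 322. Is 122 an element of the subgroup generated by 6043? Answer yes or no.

no

122 ∈ ⟨6043⟩ iff 122^322 ≡ 1 (mod 10949), since |⟨6043⟩| = 322.
122^322 mod 10949 = 10871.
Since 10871 ≠ 1, 122 does not lie in the subgroup.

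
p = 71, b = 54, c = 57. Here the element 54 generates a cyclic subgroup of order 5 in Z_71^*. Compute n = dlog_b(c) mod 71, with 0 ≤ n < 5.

3

Successive powers of 54 modulo 71:
  54^0=1  54^1=54  54^2=5  54^3=57
So 54^3 ≡ 57 (mod 71), giving n = 3.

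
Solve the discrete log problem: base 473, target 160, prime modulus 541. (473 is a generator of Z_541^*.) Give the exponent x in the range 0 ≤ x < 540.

Baby-step giant-step with m = ceil(sqrt(540)) = 24.
Baby table (473^j mod 541 for j=0..23):
  0:1  1:473  2:296  3:430  4:515  5:145  6:419  7:181
  8:135  9:17  10:467  11:163  12:277  13:99  14:301  15:90
  16:372  17:131  18:289  19:365  20:66  21:381  22:60  23:248
Giant step factor: 473^(-24) ≡ 477 (mod 541).
Scan 160·477^i mod 541 for i = 0, 1, …:
  i=0: 160   i=1: 39   i=2: 209   i=3: 149
  i=4: 202   i=5: 56   i=6: 203   i=7: 533
  i=8: 512   i=9: 233   i=10: 236   i=11: 44
  i=12: 430
Match at i=12, j=3: x = 12·24 + 3 = 291.

291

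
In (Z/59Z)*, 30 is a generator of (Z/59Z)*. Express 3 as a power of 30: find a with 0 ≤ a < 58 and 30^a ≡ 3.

8

Baby-step giant-step with m = ceil(sqrt(58)) = 8.
Baby table (30^j mod 59 for j=0..7):
  0:1  1:30  2:15  3:37  4:48  5:24  6:12  7:6
Giant step factor: 30^(-8) ≡ 20 (mod 59).
Scan 3·20^i mod 59 for i = 0, 1, …:
  i=0: 3   i=1: 1
Match at i=1, j=0: a = 1·8 + 0 = 8.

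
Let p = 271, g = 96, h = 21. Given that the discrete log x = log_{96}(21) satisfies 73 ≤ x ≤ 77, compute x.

Compute 96^73 mod 271 = 73, then multiply by 96 repeatedly:
  96^73=73  96^74=233  96^75=146  96^76=195  96^77=21
Found 21 at exponent 77.

77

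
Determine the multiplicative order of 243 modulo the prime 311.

The order of 243 must divide p − 1 = 310 = 2 · 5 · 31.
Divisors: 1, 2, 5, 10, 31, 62, 155, 310.
Check each in increasing order: 243^1 ≡ 243;  243^2 ≡ 270;  243^5 ≡ 140;  243^10 ≡ 7;  243^31 ≡ 1.
Smallest exponent giving 1 is 31.

31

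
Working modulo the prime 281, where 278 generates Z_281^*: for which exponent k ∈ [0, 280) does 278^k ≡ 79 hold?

Baby-step giant-step with m = ceil(sqrt(280)) = 17.
Baby table (278^j mod 281 for j=0..16):
  0:1  1:278  2:9  3:254  4:81  5:38  6:167  7:61
  8:98  9:268  10:39  11:164  12:70  13:71  14:68  15:77
  16:50
Giant step factor: 278^(-17) ≡ 133 (mod 281).
Scan 79·133^i mod 281 for i = 0, 1, …:
  i=0: 79   i=1: 110   i=2: 18   i=3: 146
  i=4: 29   i=5: 204   i=6: 156   i=7: 235
  i=8: 64   i=9: 82     …   i=13: 55
  i=14: 9
Match at i=14, j=2: k = 14·17 + 2 = 240.

240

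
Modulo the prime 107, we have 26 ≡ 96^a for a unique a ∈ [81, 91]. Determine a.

Compute 96^81 mod 107 = 58, then multiply by 96 repeatedly:
  96^81=58  96^82=4  96^83=63  96^84=56  96^85=26
Found 26 at exponent 85.

85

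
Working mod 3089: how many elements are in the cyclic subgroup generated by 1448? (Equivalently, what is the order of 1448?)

772

The order of 1448 must divide p − 1 = 3088 = 2^4 · 193.
Divisors: 1, 2, 4, 8, 16, 193, 386, 772, 1544, 3088.
Check each in increasing order: 1448^1 ≡ 1448;  1448^2 ≡ 2362;  1448^4 ≡ 310;  1448^8 ≡ 341;  1448^16 ≡ 1988;  1448^193 ≡ 2696;  1448^386 ≡ 3088;  1448^772 ≡ 1.
Smallest exponent giving 1 is 772.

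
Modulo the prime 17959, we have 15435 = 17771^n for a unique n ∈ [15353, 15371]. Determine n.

15369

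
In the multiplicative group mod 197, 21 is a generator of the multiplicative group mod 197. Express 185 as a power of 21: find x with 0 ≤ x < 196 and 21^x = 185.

59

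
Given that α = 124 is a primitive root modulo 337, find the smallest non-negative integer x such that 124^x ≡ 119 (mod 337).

27

Baby-step giant-step with m = ceil(sqrt(336)) = 19.
Baby table (124^j mod 337 for j=0..18):
  0:1  1:124  2:211  3:215  4:37  5:207  6:56  7:204
  8:21  9:245  10:50  11:134  12:103  13:303  14:165  15:240
  16:104  17:90  18:39
Giant step factor: 124^(-19) ≡ 20 (mod 337).
Scan 119·20^i mod 337 for i = 0, 1, …:
  i=0: 119   i=1: 21
Match at i=1, j=8: x = 1·19 + 8 = 27.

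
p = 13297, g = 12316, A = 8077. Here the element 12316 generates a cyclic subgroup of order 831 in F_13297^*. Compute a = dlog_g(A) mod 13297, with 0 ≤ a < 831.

Baby-step giant-step with m = ceil(sqrt(831)) = 29.
Baby table (12316^j mod 13297 for j=0..28):
  0:1  1:12316  2:4977  3:10859  4:11515  5:6235  6:85  7:9694
  8:10838  9:5522  10:8094  11:11392  12:7225  13:12873  14:3737  15:3975
  16:9843  17:10936  18:2463  19:3851  20:11814  21:5450  22:12241  23:12067
  24:9900  25:8207  26:6915  27:11152  28:3319
Giant step factor: 12316^(-29) ≡ 284 (mod 13297).
Scan 8077·284^i mod 13297 for i = 0, 1, …:
  i=0: 8077   i=1: 6784   i=2: 11888   i=3: 12051
  i=4: 5155   i=5: 1350   i=6: 11084   i=7: 9764
  i=8: 7200   i=9: 10359   i=10: 3319
Match at i=10, j=28: a = 10·29 + 28 = 318.

318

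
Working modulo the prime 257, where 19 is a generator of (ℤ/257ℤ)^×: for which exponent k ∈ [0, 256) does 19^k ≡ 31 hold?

90

Baby-step giant-step with m = ceil(sqrt(256)) = 16.
Baby table (19^j mod 257 for j=0..15):
  0:1  1:19  2:104  3:177  4:22  5:161  6:232  7:39
  8:227  9:201  10:221  11:87  12:111  13:53  14:236  15:115
Giant step factor: 19^(-16) ≡ 2 (mod 257).
Scan 31·2^i mod 257 for i = 0, 1, …:
  i=0: 31   i=1: 62   i=2: 124   i=3: 248
  i=4: 239   i=5: 221
Match at i=5, j=10: k = 5·16 + 10 = 90.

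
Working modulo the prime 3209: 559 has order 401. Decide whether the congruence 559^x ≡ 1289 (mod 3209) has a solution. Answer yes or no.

no

1289 ∈ ⟨559⟩ iff 1289^401 ≡ 1 (mod 3209), since |⟨559⟩| = 401.
1289^401 mod 3209 = 2188.
Since 2188 ≠ 1, 1289 does not lie in the subgroup.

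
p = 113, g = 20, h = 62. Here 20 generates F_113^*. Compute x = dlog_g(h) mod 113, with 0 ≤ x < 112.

10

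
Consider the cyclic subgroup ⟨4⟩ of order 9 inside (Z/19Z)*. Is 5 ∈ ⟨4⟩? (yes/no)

yes

⟨4⟩ has order 9; its elements mod 19 are {1, 4, 5, 6, 7, 9, 11, 16, 17}.
5 is in this set.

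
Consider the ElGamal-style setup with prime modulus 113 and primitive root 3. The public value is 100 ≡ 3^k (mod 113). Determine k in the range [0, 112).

Baby-step giant-step with m = ceil(sqrt(112)) = 11.
Baby table (3^j mod 113 for j=0..10):
  0:1  1:3  2:9  3:27  4:81  5:17  6:51  7:40
  8:7  9:21  10:63
Giant step factor: 3^(-11) ≡ 58 (mod 113).
Scan 100·58^i mod 113 for i = 0, 1, …:
  i=0: 100   i=1: 37   i=2: 112   i=3: 55
  i=4: 26   i=5: 39   i=6: 2   i=7: 3
Match at i=7, j=1: k = 7·11 + 1 = 78.

78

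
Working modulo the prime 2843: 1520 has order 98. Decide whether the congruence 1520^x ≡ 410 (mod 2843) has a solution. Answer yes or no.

410 ∈ ⟨1520⟩ iff 410^98 ≡ 1 (mod 2843), since |⟨1520⟩| = 98.
410^98 mod 2843 = 1015.
Since 1015 ≠ 1, 410 does not lie in the subgroup.

no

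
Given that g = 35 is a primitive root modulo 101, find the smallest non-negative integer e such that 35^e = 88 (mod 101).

Baby-step giant-step with m = ceil(sqrt(100)) = 10.
Baby table (35^j mod 101 for j=0..9):
  0:1  1:35  2:13  3:51  4:68  5:57  6:76  7:34
  8:79  9:38
Giant step factor: 35^(-10) ≡ 6 (mod 101).
Scan 88·6^i mod 101 for i = 0, 1, …:
  i=0: 88   i=1: 23   i=2: 37   i=3: 20
  i=4: 19   i=5: 13
Match at i=5, j=2: e = 5·10 + 2 = 52.

52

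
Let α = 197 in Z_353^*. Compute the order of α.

176

The order of 197 must divide p − 1 = 352 = 2^5 · 11.
Divisors: 1, 2, 4, 8, 11, 16, 22, 32, 44, 88, 176, 352.
Check each in increasing order: 197^1 ≡ 197;  197^2 ≡ 332;  197^4 ≡ 88;  197^8 ≡ 331;  197^11 ≡ 293;  197^16 ≡ 131;  197^22 ≡ 70;  197^32 ≡ 217;  197^44 ≡ 311;  197^88 ≡ 352;  197^176 ≡ 1.
Smallest exponent giving 1 is 176.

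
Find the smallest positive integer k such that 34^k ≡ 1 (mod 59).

58

The order of 34 must divide p − 1 = 58 = 2 · 29.
Divisors: 1, 2, 29, 58.
Check each in increasing order: 34^1 ≡ 34;  34^2 ≡ 35;  34^29 ≡ 58;  34^58 ≡ 1.
Smallest exponent giving 1 is 58.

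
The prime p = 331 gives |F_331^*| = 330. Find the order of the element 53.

The order of 53 must divide p − 1 = 330 = 2 · 3 · 5 · 11.
Divisors: 1, 2, 3, 5, 6, 10, 11, 15, 22, 30, 33, 55, 66, 110, 165, 330.
Check each in increasing order: 53^1 ≡ 53;  53^2 ≡ 161;  53^3 ≡ 258;  53^5 ≡ 163;  53^6 ≡ 33;  53^10 ≡ 89;  53^11 ≡ 83;  53^15 ≡ 274;  53^22 ≡ 269;  53^30 ≡ 270;  53^33 ≡ 150;  53^55 ≡ 299;  53^66 ≡ 323;  53^110 ≡ 31;  53^165 ≡ 1.
Smallest exponent giving 1 is 165.

165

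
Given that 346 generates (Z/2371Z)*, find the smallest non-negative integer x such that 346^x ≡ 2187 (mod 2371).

677

Baby-step giant-step with m = ceil(sqrt(2370)) = 49.
Baby table (346^j mod 2371 for j=0..48):
  0:1  1:346  2:1166  3:366  4:973  5:2347  6:1180  7:468
  8:700  9:358  10:576  11:132  12:623  13:2168  14:892  15:402
  16:1574  17:1645  18:130  19:2302  20:2207  21:160  22:827  23:1622
  24:1656  25:1565  26:902  27:1491  28:1379  29:563  30:376  31:2062
  32:2152  33:98  34:714  35:460  36:303  37:514  38:19  39:1832
  40:815  41:2212  42:1890  43:1915  44:1081  45:1779  46:1445  47:2060
  48:1460
Giant step factor: 346^(-49) ≡ 1298 (mod 2371).
Scan 2187·1298^i mod 2371 for i = 0, 1, …:
  i=0: 2187   i=1: 639   i=2: 1943   i=3: 1641
  i=4: 860   i=5: 1910   i=6: 1485   i=7: 2278
  i=8: 207   i=9: 763   i=10: 1667   i=11: 1414
  i=12: 218   i=13: 815
Match at i=13, j=40: x = 13·49 + 40 = 677.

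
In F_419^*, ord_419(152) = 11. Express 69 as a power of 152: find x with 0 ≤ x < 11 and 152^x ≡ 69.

6

Successive powers of 152 modulo 419:
  152^0=1  152^1=152  152^2=59  152^3=169  152^4=129  152^5=334
  152^6=69
So 152^6 ≡ 69 (mod 419), giving x = 6.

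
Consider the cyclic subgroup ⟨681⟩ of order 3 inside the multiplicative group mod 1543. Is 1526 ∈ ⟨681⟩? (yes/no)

⟨681⟩ has order 3; its elements mod 1543 are {1, 681, 861}.
1526 is not in this set.

no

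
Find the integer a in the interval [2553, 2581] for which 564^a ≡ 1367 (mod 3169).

Compute 564^2553 mod 3169 = 933, then multiply by 564 repeatedly:
  564^2553=933  564^2554=158  564^2555=380  564^2556=1997  564^2557=1313
  564^2558=2155  564^2559=1693  564^2560=983  564^2561=3006  564^2562=3138
  564^2563=1530  564^2564=952  564^2565=1367
Found 1367 at exponent 2565.

2565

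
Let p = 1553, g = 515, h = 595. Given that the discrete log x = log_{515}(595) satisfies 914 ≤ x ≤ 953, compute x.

933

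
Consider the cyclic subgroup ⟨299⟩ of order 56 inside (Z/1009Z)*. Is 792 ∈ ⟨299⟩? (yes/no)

no

792 ∈ ⟨299⟩ iff 792^56 ≡ 1 (mod 1009), since |⟨299⟩| = 56.
792^56 mod 1009 = 448.
Since 448 ≠ 1, 792 does not lie in the subgroup.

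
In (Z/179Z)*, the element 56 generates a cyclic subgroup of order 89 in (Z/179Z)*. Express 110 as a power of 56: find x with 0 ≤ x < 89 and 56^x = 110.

6

Successive powers of 56 modulo 179:
  56^0=1  56^1=56  56^2=93  56^3=17  56^4=57  56^5=149
  56^6=110
So 56^6 ≡ 110 (mod 179), giving x = 6.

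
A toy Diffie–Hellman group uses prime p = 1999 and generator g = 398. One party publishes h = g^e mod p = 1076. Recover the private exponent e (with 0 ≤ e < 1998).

Baby-step giant-step with m = ceil(sqrt(1998)) = 45.
Baby table (398^j mod 1999 for j=0..44):
  0:1  1:398  2:483  3:330  4:1405  5:1469  6:954  7:1881
  8:1012  9:977  10:1040  11:127  12:571  13:1371  14:1930  15:524
  16:656  17:1218  18:1006  19:588  20:141  21:146  22:137  23:553
  24:204  25:1232  26:581  27:1353  28:763  29:1825  30:713  31:1915
  32:551  33:1407  34:266  35:1920  36:542  37:1823  38:1916  39:949
  40:1890  41:596  42:1326  43:12  44:778
Giant step factor: 398^(-45) ≡ 726 (mod 1999).
Scan 1076·726^i mod 1999 for i = 0, 1, …:
  i=0: 1076   i=1: 1566   i=2: 1484   i=3: 1922
  i=4: 70   i=5: 845   i=6: 1776   i=7: 21
  i=8: 1253   i=9: 133     …   i=33: 1961
  i=34: 398
Match at i=34, j=1: e = 34·45 + 1 = 1531.

1531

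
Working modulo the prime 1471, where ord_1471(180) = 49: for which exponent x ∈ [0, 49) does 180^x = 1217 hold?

42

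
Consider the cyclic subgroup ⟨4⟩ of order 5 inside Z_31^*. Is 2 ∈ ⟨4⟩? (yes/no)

yes

⟨4⟩ has order 5; its elements mod 31 are {1, 2, 4, 8, 16}.
2 is in this set.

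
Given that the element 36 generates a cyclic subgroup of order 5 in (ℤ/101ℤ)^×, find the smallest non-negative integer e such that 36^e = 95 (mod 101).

Successive powers of 36 modulo 101:
  36^0=1  36^1=36  36^2=84  36^3=95
So 36^3 ≡ 95 (mod 101), giving e = 3.

3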